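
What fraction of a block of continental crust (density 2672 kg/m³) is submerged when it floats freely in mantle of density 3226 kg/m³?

0.828

Submerged fraction = ρ_obj/ρ_fluid = 2672/3226 = 0.828.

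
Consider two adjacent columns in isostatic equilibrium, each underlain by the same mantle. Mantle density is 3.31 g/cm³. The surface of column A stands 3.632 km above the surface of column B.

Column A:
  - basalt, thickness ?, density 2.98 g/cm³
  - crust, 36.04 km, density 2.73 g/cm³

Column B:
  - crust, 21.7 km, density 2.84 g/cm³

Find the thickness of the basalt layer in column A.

Take the compensation level at the base of the deeper column (depth z_c below the surface of column A) and equate Σ ρ_i t_i down to z_c; mantle fills any gap and the z_c terms cancel.
Column A: x×2.98 + 36.04×2.73 + (z_c − 36.04 − x)×3.31
Column B: 3.632×0 + 21.7×2.84 + (z_c − 3.632 − 21.7)×3.31
The z_c×3.31 term appears on both sides and cancels. Collect the known terms of each column as K = Σ(ρt)_known − 3.31 × (depth of known layers): K_A = 98.3892 − 3.31×36.04 = −20.9032; K_B = 61.628 − 3.31×(3.632 + 21.7) = −22.22092.
Balance: K_A − x×(3.31 − 2.98) = K_B, so x = (K_A − K_B)/(3.31 − 2.98) = 1.31772/0.33 = 3.99 km.

3.99 km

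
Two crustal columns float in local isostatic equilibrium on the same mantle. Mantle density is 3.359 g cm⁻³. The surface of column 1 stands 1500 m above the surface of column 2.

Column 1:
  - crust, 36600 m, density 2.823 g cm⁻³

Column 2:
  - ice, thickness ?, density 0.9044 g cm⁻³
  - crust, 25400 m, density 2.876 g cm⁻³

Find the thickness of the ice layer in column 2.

Take the compensation level at the base of the deeper column (depth z_c below the surface of column 1) and equate Σ ρ_i t_i down to z_c; mantle fills any gap and the z_c terms cancel.
Column 1: 36600×2.823 + (z_c − 36600)×3.359
Column 2: 1500×0 + x×0.9044 + 25400×2.876 + (z_c − 1500 − 25400 − x)×3.359
The z_c×3.359 term appears on both sides and cancels. Collect the known terms of each column as K = Σ(ρt)_known − 3.359 × (depth of known layers): K_1 = 103321.8 − 3.359×36600 = −19617.6; K_2 = 73050.4 − 3.359×(1500 + 25400) = −17306.7.
Balance: K_1 = K_2 − x×(3.359 − 0.9044), so x = (K_2 − K_1)/(3.359 − 0.9044) = 2310.9/2.4546 = 941 m.

941 m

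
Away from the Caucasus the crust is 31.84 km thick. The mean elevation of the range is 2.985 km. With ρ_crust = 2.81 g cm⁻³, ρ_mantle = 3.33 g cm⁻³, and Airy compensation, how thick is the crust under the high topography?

51 km

Root depth r = h ρ_c / (ρ_m − ρ_c) = 2.985 km × 2.81 / 0.52 = 16.13 km.
Total thickness = T + h + r = 31.84 km + 2.985 km + 16.13 km = 51 km.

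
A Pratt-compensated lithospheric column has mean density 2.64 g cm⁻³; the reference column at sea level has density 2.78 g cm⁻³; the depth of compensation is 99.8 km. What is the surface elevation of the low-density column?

5.29 km

ρ_ref D = ρ (D + h) → h = D (ρ_ref − ρ)/ρ.
h = 99.8 km × (2.78 − 2.64)/2.64 = 5.29 km.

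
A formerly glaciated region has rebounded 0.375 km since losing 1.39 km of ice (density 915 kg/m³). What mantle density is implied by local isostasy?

ρ_m = ρ_ice t / u = 915 × 1.39 km/0.375 km = 3390 kg/m³.

3390 kg/m³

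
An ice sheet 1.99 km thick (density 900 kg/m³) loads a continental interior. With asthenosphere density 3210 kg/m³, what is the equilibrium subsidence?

Balancing pressure at the compensation depth: the ice load ρ_ice t is balanced by mantle displaced below, ρ_m s.
s = t ρ_ice / ρ_m = 1.99 km × 900/3210 = 0.558 km.

0.558 km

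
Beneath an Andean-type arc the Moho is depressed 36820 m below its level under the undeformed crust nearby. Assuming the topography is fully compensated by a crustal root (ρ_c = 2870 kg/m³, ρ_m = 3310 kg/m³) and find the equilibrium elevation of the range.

5640 m

By Archimedes' principle applied to the lithosphere: ρ_c h = (ρ_m − ρ_c) r.
h = r (ρ_m − ρ_c) / ρ_c = 36820 m × (3310 − 2870) / 2870 = 5640 m.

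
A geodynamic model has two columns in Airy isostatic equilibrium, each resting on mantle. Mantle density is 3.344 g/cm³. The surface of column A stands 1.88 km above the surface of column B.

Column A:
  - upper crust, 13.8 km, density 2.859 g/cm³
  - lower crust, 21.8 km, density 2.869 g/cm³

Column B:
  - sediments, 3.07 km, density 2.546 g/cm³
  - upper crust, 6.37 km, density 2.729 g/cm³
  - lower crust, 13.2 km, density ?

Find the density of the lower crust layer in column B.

Take the compensation level at the base of the deeper column (depth z_c below the surface of column A) and equate Σ ρ_i t_i down to z_c; mantle fills any gap and the z_c terms cancel.
Column A: 13.8×2.859 + 21.8×2.869 + (z_c − 35.6)×3.344
Column B: 1.88×0 + 3.07×2.546 + 6.37×2.729 + 13.2×ρ + (z_c − 1.88 − 22.64)×3.344
The z_c×3.344 term appears on both sides and cancels. Collect the known terms of each column as K = Σ(ρt)_known − 3.344 × (depth of known layers): K_A = 101.9984 − 3.344×35.6 = −17.048; K_B = 25.19995 − 3.344×(1.88 + 22.64) = −56.79493.
Balance: K_A = K_B + 13.2×ρ, so ρ = (K_A − K_B)/13.2 = 39.7469/13.2 = 3.01 g/cm³.

3.01 g/cm³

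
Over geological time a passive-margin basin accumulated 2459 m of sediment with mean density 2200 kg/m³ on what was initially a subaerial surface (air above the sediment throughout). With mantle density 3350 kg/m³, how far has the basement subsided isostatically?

Subaerial load: s = t ρ_sed / ρ_m = 2459 m × 2200/3350 = 1610 m.

1610 m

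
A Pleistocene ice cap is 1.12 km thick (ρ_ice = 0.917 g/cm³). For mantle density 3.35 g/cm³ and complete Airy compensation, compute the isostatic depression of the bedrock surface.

For local isostatic compensation: the ice load ρ_ice t is balanced by mantle displaced below, ρ_m s.
s = t ρ_ice / ρ_m = 1.12 km × 0.917/3.35 = 0.307 km.

0.307 km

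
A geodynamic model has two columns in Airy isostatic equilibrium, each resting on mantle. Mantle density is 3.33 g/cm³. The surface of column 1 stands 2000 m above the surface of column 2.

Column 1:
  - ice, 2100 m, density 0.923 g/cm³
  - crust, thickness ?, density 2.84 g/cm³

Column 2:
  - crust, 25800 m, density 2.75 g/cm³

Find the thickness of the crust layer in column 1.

Take the compensation level at the base of the deeper column (depth z_c below the surface of column 1) and equate Σ ρ_i t_i down to z_c; mantle fills any gap and the z_c terms cancel.
Column 1: 2100×0.923 + x×2.84 + (z_c − 2100 − x)×3.33
Column 2: 2000×0 + 25800×2.75 + (z_c − 2000 − 25800)×3.33
The z_c×3.33 term appears on both sides and cancels. Collect the known terms of each column as K = Σ(ρt)_known − 3.33 × (depth of known layers): K_1 = 1938.3 − 3.33×2100 = −5054.7; K_2 = 70950 − 3.33×(2000 + 25800) = −21624.
Balance: K_1 − x×(3.33 − 2.84) = K_2, so x = (K_1 − K_2)/(3.33 − 2.84) = 16569.3/0.49 = 33800 m.

33800 m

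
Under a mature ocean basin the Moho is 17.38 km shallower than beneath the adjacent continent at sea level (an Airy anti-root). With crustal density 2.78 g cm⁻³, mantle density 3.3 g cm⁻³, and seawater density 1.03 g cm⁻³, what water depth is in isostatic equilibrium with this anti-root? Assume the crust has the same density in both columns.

5.16 km

Replacing a thickness d of crust by seawater at the top must be balanced by replacing crust with mantle at the base: d (ρ_c − ρ_w) = a (ρ_m − ρ_c).
d = a (ρ_m − ρ_c)/(ρ_c − ρ_w) = 17.38 km × 0.52/1.75 = 5.16 km.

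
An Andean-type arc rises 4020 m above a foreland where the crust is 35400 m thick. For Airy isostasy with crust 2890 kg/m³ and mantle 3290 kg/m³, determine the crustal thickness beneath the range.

68500 m

Root depth r = h ρ_c / (ρ_m − ρ_c) = 4020 m × 2890 / 400 = 29040 m.
Total thickness = T + h + r = 35400 m + 4020 m + 29040 m = 68500 m.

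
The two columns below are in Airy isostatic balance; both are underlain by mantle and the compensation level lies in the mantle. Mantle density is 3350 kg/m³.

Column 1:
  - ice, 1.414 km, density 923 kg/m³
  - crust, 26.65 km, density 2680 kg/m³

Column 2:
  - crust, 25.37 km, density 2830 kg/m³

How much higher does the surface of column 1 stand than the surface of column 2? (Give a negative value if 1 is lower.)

For any compensation level in the mantle, the mantle terms cancel and isostasy reduces to e = (Σt_1 − Σt_2) − (Σ(ρt)_1 − Σ(ρt)_2) / ρ_m.
Σt_1 = 28.064 km; Σt_2 = 25.37 km; Σ(ρt)_1 = 72727.122; Σ(ρt)_2 = 71797.1 (in km·kg/m³).
e = (28.064 − 25.37) − (72727.122 − 71797.1) / 3350 = 2.42 km.

2.42 km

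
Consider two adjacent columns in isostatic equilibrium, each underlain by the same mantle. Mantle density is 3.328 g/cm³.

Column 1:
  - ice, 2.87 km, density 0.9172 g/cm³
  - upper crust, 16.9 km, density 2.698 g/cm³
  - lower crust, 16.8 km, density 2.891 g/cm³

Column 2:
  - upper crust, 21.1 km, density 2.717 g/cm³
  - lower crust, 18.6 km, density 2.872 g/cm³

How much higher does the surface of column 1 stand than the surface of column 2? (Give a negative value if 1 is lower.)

1.06 km

For any compensation level in the mantle, the mantle terms cancel and isostasy reduces to e = (Σt_1 − Σt_2) − (Σ(ρt)_1 − Σ(ρt)_2) / ρ_m.
Σt_1 = 36.57 km; Σt_2 = 39.7 km; Σ(ρt)_1 = 96.797364; Σ(ρt)_2 = 110.7479 (in km·g/cm³).
e = (36.57 − 39.7) − (96.797364 − 110.7479) / 3.328 = 1.06 km.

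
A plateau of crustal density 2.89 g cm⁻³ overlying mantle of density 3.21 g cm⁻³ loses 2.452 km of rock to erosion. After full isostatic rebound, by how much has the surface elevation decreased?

Rebound u = e ρ_c/ρ_m = 2.452 km × 2.89/3.21 = 2.208 km.
Net surface drop = e − u = 2.452 km − 2.208 km = e (ρ_m − ρ_c)/ρ_m = 0.244 km.

0.244 km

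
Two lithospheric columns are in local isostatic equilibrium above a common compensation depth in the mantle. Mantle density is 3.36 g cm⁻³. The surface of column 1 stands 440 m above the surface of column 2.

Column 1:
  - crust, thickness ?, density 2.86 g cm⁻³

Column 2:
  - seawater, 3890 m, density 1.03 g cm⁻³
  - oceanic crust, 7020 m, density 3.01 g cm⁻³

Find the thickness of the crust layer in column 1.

Take the compensation level at the base of the deeper column (depth z_c below the surface of column 1) and equate Σ ρ_i t_i down to z_c; mantle fills any gap and the z_c terms cancel.
Column 1: x×2.86 + (z_c − 0 − x)×3.36
Column 2: 440×0 + 3890×1.03 + 7020×3.01 + (z_c − 440 − 10910)×3.36
The z_c×3.36 term appears on both sides and cancels. Collect the known terms of each column as K = Σ(ρt)_known − 3.36 × (depth of known layers): K_1 = 0 − 3.36×0 = 0; K_2 = 25136.9 − 3.36×(440 + 10910) = −12999.1.
Balance: K_1 − x×(3.36 − 2.86) = K_2, so x = (K_1 − K_2)/(3.36 − 2.86) = 12999.1/0.5 = 26000 m.

26000 m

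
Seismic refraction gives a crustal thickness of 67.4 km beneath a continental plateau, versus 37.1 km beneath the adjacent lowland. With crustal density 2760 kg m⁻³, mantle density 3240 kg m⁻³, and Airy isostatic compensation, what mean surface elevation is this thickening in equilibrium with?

4.49 km

Excess crust Δ = 67.4 km − 37.1 km = 30.3 km, split between elevation h and root r with h + r = Δ.
Airy balance ρ_c h = (ρ_m − ρ_c) r gives r = h ρ_c/(ρ_m − ρ_c), so h (1 + ρ_c/(ρ_m − ρ_c)) = Δ, i.e. h = Δ (ρ_m − ρ_c)/ρ_m.
h = 30.3 km × 480/3240 = 4.49 km.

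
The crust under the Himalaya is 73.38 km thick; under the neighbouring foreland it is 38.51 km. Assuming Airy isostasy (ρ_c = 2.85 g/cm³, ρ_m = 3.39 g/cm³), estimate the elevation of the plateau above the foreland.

Excess crust Δ = 73.38 km − 38.51 km = 34.87 km, split between elevation h and root r with h + r = Δ.
Airy balance ρ_c h = (ρ_m − ρ_c) r gives r = h ρ_c/(ρ_m − ρ_c), so h (1 + ρ_c/(ρ_m − ρ_c)) = Δ, i.e. h = Δ (ρ_m − ρ_c)/ρ_m.
h = 34.87 km × 0.54/3.39 = 5.55 km.

5.55 km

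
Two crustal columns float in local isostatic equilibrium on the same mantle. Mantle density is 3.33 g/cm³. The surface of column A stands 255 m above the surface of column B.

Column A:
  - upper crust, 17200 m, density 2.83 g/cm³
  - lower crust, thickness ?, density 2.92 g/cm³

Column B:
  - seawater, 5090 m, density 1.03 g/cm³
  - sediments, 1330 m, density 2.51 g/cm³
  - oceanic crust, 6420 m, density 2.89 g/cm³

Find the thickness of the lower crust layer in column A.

Take the compensation level at the base of the deeper column (depth z_c below the surface of column A) and equate Σ ρ_i t_i down to z_c; mantle fills any gap and the z_c terms cancel.
Column A: 17200×2.83 + x×2.92 + (z_c − 17200 − x)×3.33
Column B: 255×0 + 5090×1.03 + 1330×2.51 + 6420×2.89 + (z_c − 255 − 12840)×3.33
The z_c×3.33 term appears on both sides and cancels. Collect the known terms of each column as K = Σ(ρt)_known − 3.33 × (depth of known layers): K_A = 48676 − 3.33×17200 = −8600; K_B = 27134.8 − 3.33×(255 + 12840) = −16471.55.
Balance: K_A − x×(3.33 − 2.92) = K_B, so x = (K_A − K_B)/(3.33 − 2.92) = 7871.55/0.41 = 19200 m.

19200 m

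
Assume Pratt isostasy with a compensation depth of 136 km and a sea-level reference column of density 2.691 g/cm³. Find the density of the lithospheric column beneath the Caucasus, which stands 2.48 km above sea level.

Pratt balance: ρ_ref D = ρ (D + h).
ρ = ρ_ref D/(D + h) = 2.691 × 136 km/(136 km + 2.48 km) = 2.64 g/cm³.

2.64 g/cm³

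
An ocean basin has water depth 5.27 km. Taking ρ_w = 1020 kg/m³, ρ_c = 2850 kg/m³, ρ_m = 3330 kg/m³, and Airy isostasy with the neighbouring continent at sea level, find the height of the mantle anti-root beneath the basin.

20.1 km

Balancing pressure at the compensation depth: replacing crust with seawater at the top is compensated by replacing crust with mantle at the base: d (ρ_c − ρ_w) = a (ρ_m − ρ_c).
a = d (ρ_c − ρ_w)/(ρ_m − ρ_c) = 5.27 km × 1830/480 = 20.1 km.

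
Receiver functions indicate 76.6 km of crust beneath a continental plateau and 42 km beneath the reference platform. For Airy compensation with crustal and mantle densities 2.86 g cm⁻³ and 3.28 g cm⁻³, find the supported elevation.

Excess crust Δ = 76.6 km − 42 km = 34.6 km, split between elevation h and root r with h + r = Δ.
Airy balance ρ_c h = (ρ_m − ρ_c) r gives r = h ρ_c/(ρ_m − ρ_c), so h (1 + ρ_c/(ρ_m − ρ_c)) = Δ, i.e. h = Δ (ρ_m − ρ_c)/ρ_m.
h = 34.6 km × 0.42/3.28 = 4.43 km.

4.43 km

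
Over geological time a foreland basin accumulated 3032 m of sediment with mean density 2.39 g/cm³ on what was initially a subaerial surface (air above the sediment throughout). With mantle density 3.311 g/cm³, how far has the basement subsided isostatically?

Subaerial load: s = t ρ_sed / ρ_m = 3032 m × 2.39/3.311 = 2190 m.

2190 m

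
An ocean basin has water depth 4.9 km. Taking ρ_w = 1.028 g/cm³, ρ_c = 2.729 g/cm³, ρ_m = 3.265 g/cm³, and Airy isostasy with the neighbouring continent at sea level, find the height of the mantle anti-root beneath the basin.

15.6 km

Balancing pressure at the compensation depth: replacing crust with seawater at the top is compensated by replacing crust with mantle at the base: d (ρ_c − ρ_w) = a (ρ_m − ρ_c).
a = d (ρ_c − ρ_w)/(ρ_m − ρ_c) = 4.9 km × 1.701/0.536 = 15.6 km.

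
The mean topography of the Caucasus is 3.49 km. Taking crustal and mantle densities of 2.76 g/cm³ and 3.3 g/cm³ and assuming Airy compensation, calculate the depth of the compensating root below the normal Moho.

Isostatic balance requires: the weight of the topography is balanced by the buoyancy of the root, ρ_c h = (ρ_m − ρ_c) r.
r = h · ρ_c / (ρ_m − ρ_c) = 3.49 km × 2.76 / (3.3 − 2.76) = 17.8 km.

17.8 km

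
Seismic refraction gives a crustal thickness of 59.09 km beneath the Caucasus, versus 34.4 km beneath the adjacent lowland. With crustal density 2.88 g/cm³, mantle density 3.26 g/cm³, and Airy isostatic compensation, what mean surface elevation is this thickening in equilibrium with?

2.88 km

Excess crust Δ = 59.09 km − 34.4 km = 24.69 km, split between elevation h and root r with h + r = Δ.
Airy balance ρ_c h = (ρ_m − ρ_c) r gives r = h ρ_c/(ρ_m − ρ_c), so h (1 + ρ_c/(ρ_m − ρ_c)) = Δ, i.e. h = Δ (ρ_m − ρ_c)/ρ_m.
h = 24.69 km × 0.38/3.26 = 2.88 km.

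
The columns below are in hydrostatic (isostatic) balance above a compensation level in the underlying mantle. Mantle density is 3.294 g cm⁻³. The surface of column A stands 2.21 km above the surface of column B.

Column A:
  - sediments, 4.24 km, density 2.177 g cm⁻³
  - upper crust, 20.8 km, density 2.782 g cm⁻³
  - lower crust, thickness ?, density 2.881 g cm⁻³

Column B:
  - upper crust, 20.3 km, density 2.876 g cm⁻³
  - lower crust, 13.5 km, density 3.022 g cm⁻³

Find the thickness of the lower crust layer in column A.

Take the compensation level at the base of the deeper column (depth z_c below the surface of column A) and equate Σ ρ_i t_i down to z_c; mantle fills any gap and the z_c terms cancel.
Column A: 4.24×2.177 + 20.8×2.782 + x×2.881 + (z_c − 25.04 − x)×3.294
Column B: 2.21×0 + 20.3×2.876 + 13.5×3.022 + (z_c − 2.21 − 33.8)×3.294
The z_c×3.294 term appears on both sides and cancels. Collect the known terms of each column as K = Σ(ρt)_known − 3.294 × (depth of known layers): K_A = 67.09608 − 3.294×25.04 = −15.38568; K_B = 99.1798 − 3.294×(2.21 + 33.8) = −19.43714.
Balance: K_A − x×(3.294 − 2.881) = K_B, so x = (K_A − K_B)/(3.294 − 2.881) = 4.05146/0.413 = 9.81 km.

9.81 km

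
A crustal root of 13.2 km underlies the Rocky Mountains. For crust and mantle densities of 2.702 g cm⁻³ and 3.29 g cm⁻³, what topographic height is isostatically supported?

In Airy isostatic equilibrium: ρ_c h = (ρ_m − ρ_c) r.
h = r (ρ_m − ρ_c) / ρ_c = 13.2 km × (3.29 − 2.702) / 2.702 = 2.87 km.

2.87 km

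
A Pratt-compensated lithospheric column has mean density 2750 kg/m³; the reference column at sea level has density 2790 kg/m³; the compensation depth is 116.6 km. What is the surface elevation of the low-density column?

1.7 km

ρ_ref D = ρ (D + h) → h = D (ρ_ref − ρ)/ρ.
h = 116.6 km × (2790 − 2750)/2750 = 1.7 km.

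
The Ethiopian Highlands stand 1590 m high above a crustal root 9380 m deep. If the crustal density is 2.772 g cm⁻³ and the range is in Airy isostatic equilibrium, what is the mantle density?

3.24 g cm⁻³

Airy balance: ρ_c h = (ρ_m − ρ_c) r → ρ_m = ρ_c (1 + h/r).
ρ_m = 2.772 × (1 + 1590 m/9380 m) = 3.24 g cm⁻³.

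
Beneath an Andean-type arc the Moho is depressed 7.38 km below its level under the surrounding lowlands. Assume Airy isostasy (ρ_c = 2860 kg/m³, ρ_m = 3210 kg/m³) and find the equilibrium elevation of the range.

In Airy isostatic equilibrium: ρ_c h = (ρ_m − ρ_c) r.
h = r (ρ_m − ρ_c) / ρ_c = 7.38 km × (3210 − 2860) / 2860 = 0.903 km.

0.903 km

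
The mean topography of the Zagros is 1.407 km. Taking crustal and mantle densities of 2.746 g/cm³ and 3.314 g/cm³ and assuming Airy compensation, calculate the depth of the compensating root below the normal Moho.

6.8 km

In Airy isostatic equilibrium: the weight of the topography is balanced by the buoyancy of the root, ρ_c h = (ρ_m − ρ_c) r.
r = h · ρ_c / (ρ_m − ρ_c) = 1.407 km × 2.746 / (3.314 − 2.746) = 6.8 km.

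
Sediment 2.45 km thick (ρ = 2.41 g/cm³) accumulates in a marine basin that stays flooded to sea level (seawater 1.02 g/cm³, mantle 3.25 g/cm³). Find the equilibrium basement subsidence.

Submarine loading: the sediment displaces seawater, and the subsidence is in turn flooded, so s (ρ_m − ρ_w) = t (ρ_sed − ρ_w).
s = 2.45 km × (2.41 − 1.02) / (3.25 − 1.02) = 1.53 km.

1.53 km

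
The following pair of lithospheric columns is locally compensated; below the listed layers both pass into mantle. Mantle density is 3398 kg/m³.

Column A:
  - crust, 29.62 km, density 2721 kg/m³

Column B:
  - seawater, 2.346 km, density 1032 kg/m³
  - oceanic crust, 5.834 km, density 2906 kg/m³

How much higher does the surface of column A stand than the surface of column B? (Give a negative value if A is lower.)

For any compensation level in the mantle, the mantle terms cancel and isostasy reduces to e = (Σt_A − Σt_B) − (Σ(ρt)_A − Σ(ρt)_B) / ρ_m.
Σt_A = 29.62 km; Σt_B = 8.18 km; Σ(ρt)_A = 80596.02; Σ(ρt)_B = 19374.676 (in km·kg/m³).
e = (29.62 − 8.18) − (80596.02 − 19374.676) / 3398 = 3.42 km.

3.42 km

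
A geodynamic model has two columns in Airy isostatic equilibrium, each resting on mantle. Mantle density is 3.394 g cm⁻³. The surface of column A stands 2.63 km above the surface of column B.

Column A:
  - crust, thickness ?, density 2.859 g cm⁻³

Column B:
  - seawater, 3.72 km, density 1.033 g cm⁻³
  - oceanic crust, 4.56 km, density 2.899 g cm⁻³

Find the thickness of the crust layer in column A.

Take the compensation level at the base of the deeper column (depth z_c below the surface of column A) and equate Σ ρ_i t_i down to z_c; mantle fills any gap and the z_c terms cancel.
Column A: x×2.859 + (z_c − 0 − x)×3.394
Column B: 2.63×0 + 3.72×1.033 + 4.56×2.899 + (z_c − 2.63 − 8.28)×3.394
The z_c×3.394 term appears on both sides and cancels. Collect the known terms of each column as K = Σ(ρt)_known − 3.394 × (depth of known layers): K_A = 0 − 3.394×0 = 0; K_B = 17.0622 − 3.394×(2.63 + 8.28) = −19.96634.
Balance: K_A − x×(3.394 − 2.859) = K_B, so x = (K_A − K_B)/(3.394 − 2.859) = 19.9663/0.535 = 37.3 km.

37.3 km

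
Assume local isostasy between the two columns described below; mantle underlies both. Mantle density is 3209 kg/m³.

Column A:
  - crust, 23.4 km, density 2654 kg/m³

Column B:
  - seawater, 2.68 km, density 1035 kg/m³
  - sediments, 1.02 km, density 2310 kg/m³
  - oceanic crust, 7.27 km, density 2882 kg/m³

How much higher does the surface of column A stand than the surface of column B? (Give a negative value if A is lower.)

For any compensation level in the mantle, the mantle terms cancel and isostasy reduces to e = (Σt_A − Σt_B) − (Σ(ρt)_A − Σ(ρt)_B) / ρ_m.
Σt_A = 23.4 km; Σt_B = 10.97 km; Σ(ρt)_A = 62103.6; Σ(ρt)_B = 26082.14 (in km·kg/m³).
e = (23.4 − 10.97) − (62103.6 − 26082.14) / 3209 = 1.2 km.

1.2 km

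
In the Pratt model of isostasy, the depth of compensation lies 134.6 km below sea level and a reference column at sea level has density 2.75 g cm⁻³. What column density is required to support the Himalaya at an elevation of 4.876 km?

Pratt balance: ρ_ref D = ρ (D + h).
ρ = ρ_ref D/(D + h) = 2.75 × 134.6 km/(134.6 km + 4.876 km) = 2.65 g cm⁻³.

2.65 g cm⁻³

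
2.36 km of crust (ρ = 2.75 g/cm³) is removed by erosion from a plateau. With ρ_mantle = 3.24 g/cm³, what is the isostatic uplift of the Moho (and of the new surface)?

Unloading: uplift u = e ρ_c/ρ_m = 2.36 km × 2.75/3.24 = 2 km.

2 km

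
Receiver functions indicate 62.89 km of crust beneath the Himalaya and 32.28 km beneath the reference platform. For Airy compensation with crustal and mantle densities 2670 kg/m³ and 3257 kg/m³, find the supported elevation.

Excess crust Δ = 62.89 km − 32.28 km = 30.61 km, split between elevation h and root r with h + r = Δ.
Airy balance ρ_c h = (ρ_m − ρ_c) r gives r = h ρ_c/(ρ_m − ρ_c), so h (1 + ρ_c/(ρ_m − ρ_c)) = Δ, i.e. h = Δ (ρ_m − ρ_c)/ρ_m.
h = 30.61 km × 587/3257 = 5.52 km.

5.52 km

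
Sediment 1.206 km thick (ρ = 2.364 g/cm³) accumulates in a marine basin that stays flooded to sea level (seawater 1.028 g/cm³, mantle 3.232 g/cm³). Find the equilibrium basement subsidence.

0.731 km

Submarine loading: the sediment displaces seawater, and the subsidence is in turn flooded, so s (ρ_m − ρ_w) = t (ρ_sed − ρ_w).
s = 1.206 km × (2.364 − 1.028) / (3.232 − 1.028) = 0.731 km.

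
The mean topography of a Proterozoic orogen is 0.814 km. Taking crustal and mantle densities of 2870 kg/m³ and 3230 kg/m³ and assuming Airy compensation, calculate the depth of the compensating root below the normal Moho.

In Airy isostatic equilibrium: the weight of the topography is balanced by the buoyancy of the root, ρ_c h = (ρ_m − ρ_c) r.
r = h · ρ_c / (ρ_m − ρ_c) = 0.814 km × 2870 / (3230 − 2870) = 6.49 km.

6.49 km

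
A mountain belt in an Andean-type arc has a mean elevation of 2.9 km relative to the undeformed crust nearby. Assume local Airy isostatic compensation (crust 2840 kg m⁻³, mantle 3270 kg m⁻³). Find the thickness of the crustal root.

19.2 km

Balancing pressure at the compensation depth: the weight of the topography is balanced by the buoyancy of the root, ρ_c h = (ρ_m − ρ_c) r.
r = h · ρ_c / (ρ_m − ρ_c) = 2.9 km × 2840 / (3270 − 2840) = 19.2 km.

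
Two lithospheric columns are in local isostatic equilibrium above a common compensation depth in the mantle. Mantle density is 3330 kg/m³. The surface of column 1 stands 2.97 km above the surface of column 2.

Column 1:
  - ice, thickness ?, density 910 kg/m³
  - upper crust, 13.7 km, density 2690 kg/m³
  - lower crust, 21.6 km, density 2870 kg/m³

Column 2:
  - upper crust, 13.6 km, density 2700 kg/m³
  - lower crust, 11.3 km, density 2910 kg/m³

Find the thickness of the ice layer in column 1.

Take the compensation level at the base of the deeper column (depth z_c below the surface of column 1) and equate Σ ρ_i t_i down to z_c; mantle fills any gap and the z_c terms cancel.
Column 1: x×910 + 13.7×2690 + 21.6×2870 + (z_c − 35.3 − x)×3330
Column 2: 2.97×0 + 13.6×2700 + 11.3×2910 + (z_c − 2.97 − 24.9)×3330
The z_c×3330 term appears on both sides and cancels. Collect the known terms of each column as K = Σ(ρt)_known − 3330 × (depth of known layers): K_1 = 98845 − 3330×35.3 = −18704; K_2 = 69603 − 3330×(2.97 + 24.9) = −23204.1.
Balance: K_1 − x×(3330 − 910) = K_2, so x = (K_1 − K_2)/(3330 − 910) = 4500.1/2420 = 1.86 km.

1.86 km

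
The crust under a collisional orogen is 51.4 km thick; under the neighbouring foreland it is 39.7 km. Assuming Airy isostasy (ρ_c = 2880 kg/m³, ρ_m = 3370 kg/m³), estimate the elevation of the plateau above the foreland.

Excess crust Δ = 51.4 km − 39.7 km = 11.7 km, split between elevation h and root r with h + r = Δ.
Airy balance ρ_c h = (ρ_m − ρ_c) r gives r = h ρ_c/(ρ_m − ρ_c), so h (1 + ρ_c/(ρ_m − ρ_c)) = Δ, i.e. h = Δ (ρ_m − ρ_c)/ρ_m.
h = 11.7 km × 490/3370 = 1.7 km.

1.7 km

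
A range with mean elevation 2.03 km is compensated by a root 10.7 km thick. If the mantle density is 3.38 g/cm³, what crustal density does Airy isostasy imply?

ρ_c h = (ρ_m − ρ_c) r → ρ_c (h + r) = ρ_m r → ρ_c = ρ_m r / (h + r).
ρ_c = 3.38 × 10.7 km / (2.03 km + 10.7 km) = 2.84 g/cm³.

2.84 g/cm³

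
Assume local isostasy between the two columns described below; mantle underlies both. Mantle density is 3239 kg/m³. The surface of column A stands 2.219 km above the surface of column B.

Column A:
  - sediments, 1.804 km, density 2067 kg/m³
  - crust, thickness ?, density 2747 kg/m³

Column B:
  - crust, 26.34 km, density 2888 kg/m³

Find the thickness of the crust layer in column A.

Take the compensation level at the base of the deeper column (depth z_c below the surface of column A) and equate Σ ρ_i t_i down to z_c; mantle fills any gap and the z_c terms cancel.
Column A: 1.804×2067 + x×2747 + (z_c − 1.804 − x)×3239
Column B: 2.219×0 + 26.34×2888 + (z_c − 2.219 − 26.34)×3239
The z_c×3239 term appears on both sides and cancels. Collect the known terms of each column as K = Σ(ρt)_known − 3239 × (depth of known layers): K_A = 3728.868 − 3239×1.804 = −2114.288; K_B = 76069.92 − 3239×(2.219 + 26.34) = −16432.681.
Balance: K_A − x×(3239 − 2747) = K_B, so x = (K_A − K_B)/(3239 − 2747) = 14318.4/492 = 29.1 km.

29.1 km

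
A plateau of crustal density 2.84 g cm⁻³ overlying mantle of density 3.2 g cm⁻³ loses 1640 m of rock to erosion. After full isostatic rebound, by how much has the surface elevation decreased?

Rebound u = e ρ_c/ρ_m = 1640 m × 2.84/3.2 = 1456 m.
Net surface drop = e − u = 1640 m − 1456 m = e (ρ_m − ρ_c)/ρ_m = 184 m.

184 m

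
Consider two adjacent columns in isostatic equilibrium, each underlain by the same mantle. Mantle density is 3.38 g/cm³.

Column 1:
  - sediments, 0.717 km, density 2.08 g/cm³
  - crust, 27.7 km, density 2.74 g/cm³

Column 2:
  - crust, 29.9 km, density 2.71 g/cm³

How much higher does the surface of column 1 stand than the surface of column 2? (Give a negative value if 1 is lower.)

−0.406 km

For any compensation level in the mantle, the mantle terms cancel and isostasy reduces to e = (Σt_1 − Σt_2) − (Σ(ρt)_1 − Σ(ρt)_2) / ρ_m.
Σt_1 = 28.417 km; Σt_2 = 29.9 km; Σ(ρt)_1 = 77.38936; Σ(ρt)_2 = 81.029 (in km·g/cm³).
e = (28.417 − 29.9) − (77.38936 − 81.029) / 3.38 = −0.406 km.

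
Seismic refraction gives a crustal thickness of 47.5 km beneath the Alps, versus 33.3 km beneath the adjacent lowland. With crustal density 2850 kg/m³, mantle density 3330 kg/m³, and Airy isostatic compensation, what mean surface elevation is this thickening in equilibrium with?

Excess crust Δ = 47.5 km − 33.3 km = 14.2 km, split between elevation h and root r with h + r = Δ.
Airy balance ρ_c h = (ρ_m − ρ_c) r gives r = h ρ_c/(ρ_m − ρ_c), so h (1 + ρ_c/(ρ_m − ρ_c)) = Δ, i.e. h = Δ (ρ_m − ρ_c)/ρ_m.
h = 14.2 km × 480/3330 = 2.05 km.

2.05 km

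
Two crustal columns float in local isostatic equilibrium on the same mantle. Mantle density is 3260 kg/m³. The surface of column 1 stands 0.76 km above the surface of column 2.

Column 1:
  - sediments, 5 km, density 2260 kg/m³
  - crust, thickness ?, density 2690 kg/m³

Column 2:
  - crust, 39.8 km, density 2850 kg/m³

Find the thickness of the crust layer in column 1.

24.2 km

Take the compensation level at the base of the deeper column (depth z_c below the surface of column 1) and equate Σ ρ_i t_i down to z_c; mantle fills any gap and the z_c terms cancel.
Column 1: 5×2260 + x×2690 + (z_c − 5 − x)×3260
Column 2: 0.76×0 + 39.8×2850 + (z_c − 0.76 − 39.8)×3260
The z_c×3260 term appears on both sides and cancels. Collect the known terms of each column as K = Σ(ρt)_known − 3260 × (depth of known layers): K_1 = 11300 − 3260×5 = −5000; K_2 = 113430 − 3260×(0.76 + 39.8) = −18795.6.
Balance: K_1 − x×(3260 − 2690) = K_2, so x = (K_1 − K_2)/(3260 − 2690) = 13795.6/570 = 24.2 km.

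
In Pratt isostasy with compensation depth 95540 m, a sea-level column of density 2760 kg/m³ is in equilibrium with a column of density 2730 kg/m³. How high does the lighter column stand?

1050 m

ρ_ref D = ρ (D + h) → h = D (ρ_ref − ρ)/ρ.
h = 95540 m × (2760 − 2730)/2730 = 1050 m.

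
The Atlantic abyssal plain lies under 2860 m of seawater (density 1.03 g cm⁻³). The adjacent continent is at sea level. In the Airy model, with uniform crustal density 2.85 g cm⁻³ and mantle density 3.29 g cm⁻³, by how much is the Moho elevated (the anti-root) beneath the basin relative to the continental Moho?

11800 m

Balancing pressure at the compensation depth: replacing crust with seawater at the top is compensated by replacing crust with mantle at the base: d (ρ_c − ρ_w) = a (ρ_m − ρ_c).
a = d (ρ_c − ρ_w)/(ρ_m − ρ_c) = 2860 m × 1.82/0.44 = 11800 m.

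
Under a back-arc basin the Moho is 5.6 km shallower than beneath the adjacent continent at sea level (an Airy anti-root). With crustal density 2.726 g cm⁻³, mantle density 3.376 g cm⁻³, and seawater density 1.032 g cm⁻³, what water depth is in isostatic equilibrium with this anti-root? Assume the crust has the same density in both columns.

2.15 km

Replacing a thickness d of crust by seawater at the top must be balanced by replacing crust with mantle at the base: d (ρ_c − ρ_w) = a (ρ_m − ρ_c).
d = a (ρ_m − ρ_c)/(ρ_c − ρ_w) = 5.6 km × 0.65/1.694 = 2.15 km.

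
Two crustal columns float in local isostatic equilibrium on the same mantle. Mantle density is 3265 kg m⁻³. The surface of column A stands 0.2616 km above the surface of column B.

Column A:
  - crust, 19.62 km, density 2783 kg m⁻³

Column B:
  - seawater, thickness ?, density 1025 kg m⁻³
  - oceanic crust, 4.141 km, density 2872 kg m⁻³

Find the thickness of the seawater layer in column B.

Take the compensation level at the base of the deeper column (depth z_c below the surface of column A) and equate Σ ρ_i t_i down to z_c; mantle fills any gap and the z_c terms cancel.
Column A: 19.62×2783 + (z_c − 19.62)×3265
Column B: 0.2616×0 + x×1025 + 4.141×2872 + (z_c − 0.2616 − 4.141 − x)×3265
The z_c×3265 term appears on both sides and cancels. Collect the known terms of each column as K = Σ(ρt)_known − 3265 × (depth of known layers): K_A = 54602.46 − 3265×19.62 = −9456.84; K_B = 11892.952 − 3265×(0.2616 + 4.141) = −2481.537.
Balance: K_A = K_B − x×(3265 − 1025), so x = (K_B − K_A)/(3265 − 1025) = 6975.3/2240 = 3.11 km.

3.11 km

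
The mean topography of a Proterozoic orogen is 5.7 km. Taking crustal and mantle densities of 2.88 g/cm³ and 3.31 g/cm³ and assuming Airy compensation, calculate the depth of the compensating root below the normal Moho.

38.2 km

Equating mass per unit area of the two columns: the weight of the topography is balanced by the buoyancy of the root, ρ_c h = (ρ_m − ρ_c) r.
r = h · ρ_c / (ρ_m − ρ_c) = 5.7 km × 2.88 / (3.31 − 2.88) = 38.2 km.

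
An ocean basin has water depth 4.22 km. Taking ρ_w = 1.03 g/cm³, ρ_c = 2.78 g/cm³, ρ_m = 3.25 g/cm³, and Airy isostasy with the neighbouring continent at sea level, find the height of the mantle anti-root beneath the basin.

By Archimedes' principle applied to the lithosphere: replacing crust with seawater at the top is compensated by replacing crust with mantle at the base: d (ρ_c − ρ_w) = a (ρ_m − ρ_c).
a = d (ρ_c − ρ_w)/(ρ_m − ρ_c) = 4.22 km × 1.75/0.47 = 15.7 km.

15.7 km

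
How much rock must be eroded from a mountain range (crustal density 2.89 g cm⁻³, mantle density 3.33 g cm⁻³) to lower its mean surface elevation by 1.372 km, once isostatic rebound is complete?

10.4 km

Net drop Δ = e − u = e − e ρ_c/ρ_m = e (ρ_m − ρ_c)/ρ_m.
e = Δ ρ_m/(ρ_m − ρ_c) = 1.372 km × 3.33/0.44 = 10.4 km.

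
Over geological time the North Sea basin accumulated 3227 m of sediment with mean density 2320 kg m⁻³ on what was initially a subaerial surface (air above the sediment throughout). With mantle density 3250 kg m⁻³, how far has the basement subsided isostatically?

2300 m

Subaerial load: s = t ρ_sed / ρ_m = 3227 m × 2320/3250 = 2300 m.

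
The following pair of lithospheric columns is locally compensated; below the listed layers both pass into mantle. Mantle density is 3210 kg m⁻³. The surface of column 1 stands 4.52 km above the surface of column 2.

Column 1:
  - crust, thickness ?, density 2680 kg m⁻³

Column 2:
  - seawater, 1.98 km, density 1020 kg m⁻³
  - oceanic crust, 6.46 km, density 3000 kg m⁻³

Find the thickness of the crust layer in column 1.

Take the compensation level at the base of the deeper column (depth z_c below the surface of column 1) and equate Σ ρ_i t_i down to z_c; mantle fills any gap and the z_c terms cancel.
Column 1: x×2680 + (z_c − 0 − x)×3210
Column 2: 4.52×0 + 1.98×1020 + 6.46×3000 + (z_c − 4.52 − 8.44)×3210
The z_c×3210 term appears on both sides and cancels. Collect the known terms of each column as K = Σ(ρt)_known − 3210 × (depth of known layers): K_1 = 0 − 3210×0 = 0; K_2 = 21399.6 − 3210×(4.52 + 8.44) = −20202.
Balance: K_1 − x×(3210 − 2680) = K_2, so x = (K_1 − K_2)/(3210 − 2680) = 20202/530 = 38.1 km.

38.1 km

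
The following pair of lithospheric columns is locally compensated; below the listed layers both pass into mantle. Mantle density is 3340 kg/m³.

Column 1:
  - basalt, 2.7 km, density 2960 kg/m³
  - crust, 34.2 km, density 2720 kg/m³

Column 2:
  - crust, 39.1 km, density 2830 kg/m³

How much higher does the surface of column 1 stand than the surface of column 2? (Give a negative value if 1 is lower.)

For any compensation level in the mantle, the mantle terms cancel and isostasy reduces to e = (Σt_1 − Σt_2) − (Σ(ρt)_1 − Σ(ρt)_2) / ρ_m.
Σt_1 = 36.9 km; Σt_2 = 39.1 km; Σ(ρt)_1 = 101016; Σ(ρt)_2 = 110653 (in km·kg/m³).
e = (36.9 − 39.1) − (101016 − 110653) / 3340 = 0.685 km.

0.685 km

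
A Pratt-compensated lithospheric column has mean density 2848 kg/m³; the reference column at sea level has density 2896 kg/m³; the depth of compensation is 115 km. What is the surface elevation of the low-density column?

1.94 km

ρ_ref D = ρ (D + h) → h = D (ρ_ref − ρ)/ρ.
h = 115 km × (2896 − 2848)/2848 = 1.94 km.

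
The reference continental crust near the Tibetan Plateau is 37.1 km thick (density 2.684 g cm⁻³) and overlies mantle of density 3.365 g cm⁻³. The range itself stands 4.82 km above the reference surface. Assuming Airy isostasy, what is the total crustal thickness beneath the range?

Root depth r = h ρ_c / (ρ_m − ρ_c) = 4.82 km × 2.684 / 0.681 = 19 km.
Total thickness = T + h + r = 37.1 km + 4.82 km + 19 km = 60.9 km.

60.9 km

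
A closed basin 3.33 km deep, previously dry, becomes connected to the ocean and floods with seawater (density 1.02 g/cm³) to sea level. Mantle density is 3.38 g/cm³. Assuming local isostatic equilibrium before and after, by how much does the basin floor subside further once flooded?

1.44 km

After flooding the water column is d + s deep. Its weight must equal the weight of mantle displaced by the extra subsidence s: (d + s) ρ_w = s ρ_m.
s = d ρ_w / (ρ_m − ρ_w) = 3.33 km × 1.02/(3.38 − 1.02) = 1.44 km.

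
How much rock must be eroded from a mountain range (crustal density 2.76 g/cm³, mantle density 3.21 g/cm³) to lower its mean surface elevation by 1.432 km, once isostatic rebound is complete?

10.2 km

Net drop Δ = e − u = e − e ρ_c/ρ_m = e (ρ_m − ρ_c)/ρ_m.
e = Δ ρ_m/(ρ_m − ρ_c) = 1.432 km × 3.21/0.45 = 10.2 km.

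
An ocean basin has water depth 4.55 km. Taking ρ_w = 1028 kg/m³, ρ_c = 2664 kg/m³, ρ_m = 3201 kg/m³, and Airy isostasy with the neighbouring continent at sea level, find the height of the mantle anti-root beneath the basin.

Isostatic balance requires: replacing crust with seawater at the top is compensated by replacing crust with mantle at the base: d (ρ_c − ρ_w) = a (ρ_m − ρ_c).
a = d (ρ_c − ρ_w)/(ρ_m − ρ_c) = 4.55 km × 1636/537 = 13.9 km.

13.9 km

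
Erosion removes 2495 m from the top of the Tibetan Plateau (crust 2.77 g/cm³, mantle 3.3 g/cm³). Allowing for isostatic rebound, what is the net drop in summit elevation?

Rebound u = e ρ_c/ρ_m = 2495 m × 2.77/3.3 = 2094 m.
Net surface drop = e − u = 2495 m − 2094 m = e (ρ_m − ρ_c)/ρ_m = 401 m.

401 m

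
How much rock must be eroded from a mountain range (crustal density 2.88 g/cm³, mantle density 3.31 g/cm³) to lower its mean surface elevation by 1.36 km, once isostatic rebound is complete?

Net drop Δ = e − u = e − e ρ_c/ρ_m = e (ρ_m − ρ_c)/ρ_m.
e = Δ ρ_m/(ρ_m − ρ_c) = 1.36 km × 3.31/0.43 = 10.5 km.

10.5 km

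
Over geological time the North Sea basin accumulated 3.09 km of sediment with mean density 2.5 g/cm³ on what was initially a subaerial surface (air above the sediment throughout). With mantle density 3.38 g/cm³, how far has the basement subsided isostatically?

2.29 km

Subaerial load: s = t ρ_sed / ρ_m = 3.09 km × 2.5/3.38 = 2.29 km.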